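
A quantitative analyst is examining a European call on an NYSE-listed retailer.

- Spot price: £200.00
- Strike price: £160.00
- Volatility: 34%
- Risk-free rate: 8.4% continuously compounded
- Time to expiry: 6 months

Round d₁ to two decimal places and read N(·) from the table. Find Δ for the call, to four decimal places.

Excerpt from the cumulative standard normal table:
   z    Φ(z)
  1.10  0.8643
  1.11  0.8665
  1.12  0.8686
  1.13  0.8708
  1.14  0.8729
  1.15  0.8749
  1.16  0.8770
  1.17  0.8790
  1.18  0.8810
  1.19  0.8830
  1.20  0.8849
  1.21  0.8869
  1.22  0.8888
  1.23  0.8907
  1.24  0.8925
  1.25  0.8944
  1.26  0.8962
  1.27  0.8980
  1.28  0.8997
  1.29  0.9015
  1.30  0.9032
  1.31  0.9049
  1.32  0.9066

0.8888

σ√T = 0.34 × 0.7071 = 0.2404
ln(S/K) + (r + σ²/2)T = ln(200/160) + (0.084 + 0.34²/2)·0.5 = 0.2231 + 0.0709 = 0.2940
d₁ = 0.2940 / 0.2404 = 1.2231 which rounds to 1.22
N(d₁) = N(1.22) = 0.8888
Δ_call = N(d₁) = 0.8888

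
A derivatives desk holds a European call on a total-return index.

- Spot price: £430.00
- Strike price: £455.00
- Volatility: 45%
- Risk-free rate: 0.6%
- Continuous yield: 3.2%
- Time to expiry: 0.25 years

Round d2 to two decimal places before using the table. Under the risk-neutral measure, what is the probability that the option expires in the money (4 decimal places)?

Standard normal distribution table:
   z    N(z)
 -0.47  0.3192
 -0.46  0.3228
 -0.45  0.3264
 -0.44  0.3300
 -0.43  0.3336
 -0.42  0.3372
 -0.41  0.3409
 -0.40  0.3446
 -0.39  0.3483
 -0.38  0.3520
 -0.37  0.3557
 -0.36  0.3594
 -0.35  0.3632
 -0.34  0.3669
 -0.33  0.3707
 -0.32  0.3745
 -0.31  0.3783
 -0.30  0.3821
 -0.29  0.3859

σ√T = 0.45 × 0.5000 = 0.2250
d₁ = [ln(430/455) + (0.006 − 0.032 + 0.45²/2)·0.25] / 0.2250 = [-0.0565 + 0.0188] / 0.2250 = -0.1676 ⇒ -0.17
d₂ = d₁ − σ√T = -0.1676 − 0.2250 = -0.3926 ⇒ -0.39
Risk-neutral Pr[S_T > K] = N(d₂) = N(-0.39) = 0.3483

0.3483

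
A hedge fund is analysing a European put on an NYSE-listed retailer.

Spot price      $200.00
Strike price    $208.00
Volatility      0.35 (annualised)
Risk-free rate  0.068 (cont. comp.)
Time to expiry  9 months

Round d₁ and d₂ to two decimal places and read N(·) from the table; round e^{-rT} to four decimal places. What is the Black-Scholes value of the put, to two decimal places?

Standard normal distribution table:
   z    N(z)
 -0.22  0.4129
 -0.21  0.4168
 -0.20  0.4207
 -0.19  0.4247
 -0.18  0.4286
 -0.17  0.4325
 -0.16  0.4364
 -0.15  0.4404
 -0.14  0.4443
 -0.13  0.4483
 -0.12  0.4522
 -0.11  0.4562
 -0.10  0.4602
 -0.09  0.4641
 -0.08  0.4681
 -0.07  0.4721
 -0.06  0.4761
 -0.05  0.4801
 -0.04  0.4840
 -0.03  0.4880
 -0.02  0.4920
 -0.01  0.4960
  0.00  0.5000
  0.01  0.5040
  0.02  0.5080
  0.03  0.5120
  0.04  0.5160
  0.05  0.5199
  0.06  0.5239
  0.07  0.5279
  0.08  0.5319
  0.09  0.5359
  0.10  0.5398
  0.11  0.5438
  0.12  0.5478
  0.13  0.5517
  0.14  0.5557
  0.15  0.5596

σ√T = 0.35·√0.75 = 0.3031
d₁ = [ln(200/208) + (0.068 + 0.35²/2)·0.75] / 0.3031 = [-0.0392 + 0.0969] / 0.3031 = 0.1904 which rounds to 0.19
d₂ = d₁ − σ√T = 0.1904 − 0.3031 = -0.1127 which rounds to -0.11
e^(−rT) = e^(−0.068·0.75) = 0.9503
N(−d₂) = N(0.11) = 0.5438;  N(−d₁) = N(-0.19) = 0.4247
P = 208·0.9503·0.5438 − 200·0.4247 = 107.4888 − 84.9400 = 22.5488

$22.55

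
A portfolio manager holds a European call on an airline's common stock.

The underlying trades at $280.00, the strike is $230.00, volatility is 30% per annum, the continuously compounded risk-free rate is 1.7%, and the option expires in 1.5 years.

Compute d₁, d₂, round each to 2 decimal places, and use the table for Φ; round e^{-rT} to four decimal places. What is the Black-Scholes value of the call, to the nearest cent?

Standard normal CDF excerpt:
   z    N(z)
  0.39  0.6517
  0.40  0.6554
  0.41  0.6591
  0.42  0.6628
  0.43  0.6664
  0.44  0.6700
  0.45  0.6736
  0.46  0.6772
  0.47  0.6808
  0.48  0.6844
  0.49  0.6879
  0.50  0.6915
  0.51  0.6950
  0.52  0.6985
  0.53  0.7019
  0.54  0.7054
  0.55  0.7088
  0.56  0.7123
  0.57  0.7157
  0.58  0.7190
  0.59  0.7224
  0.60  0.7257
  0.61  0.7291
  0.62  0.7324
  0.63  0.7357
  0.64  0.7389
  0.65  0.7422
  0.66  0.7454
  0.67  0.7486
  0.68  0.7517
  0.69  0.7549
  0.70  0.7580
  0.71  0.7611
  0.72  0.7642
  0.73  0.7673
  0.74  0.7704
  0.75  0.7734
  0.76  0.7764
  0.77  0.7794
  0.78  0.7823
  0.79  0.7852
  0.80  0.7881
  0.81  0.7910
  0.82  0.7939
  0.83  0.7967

$71.25

T = 1.5;  σ√T = 0.3674
d₁ = [ln(280/230) + (0.017 + 0.3²/2)·1.5] / 0.3674 = [0.1967 + 0.0930] / 0.3674 = 0.7885 ⇒ 0.79
d₂ = d₁ − σ√T = 0.7885 − 0.3674 = 0.4211 ⇒ 0.42
exp(−rT) = exp(−0.017·1.5) = 0.9748
N(d₁) = N(0.79) = 0.7852;  N(d₂) = N(0.42) = 0.6628
C = 280·0.7852 − 230·0.9748·0.6628 = 219.8560 − 148.6024 = 71.2536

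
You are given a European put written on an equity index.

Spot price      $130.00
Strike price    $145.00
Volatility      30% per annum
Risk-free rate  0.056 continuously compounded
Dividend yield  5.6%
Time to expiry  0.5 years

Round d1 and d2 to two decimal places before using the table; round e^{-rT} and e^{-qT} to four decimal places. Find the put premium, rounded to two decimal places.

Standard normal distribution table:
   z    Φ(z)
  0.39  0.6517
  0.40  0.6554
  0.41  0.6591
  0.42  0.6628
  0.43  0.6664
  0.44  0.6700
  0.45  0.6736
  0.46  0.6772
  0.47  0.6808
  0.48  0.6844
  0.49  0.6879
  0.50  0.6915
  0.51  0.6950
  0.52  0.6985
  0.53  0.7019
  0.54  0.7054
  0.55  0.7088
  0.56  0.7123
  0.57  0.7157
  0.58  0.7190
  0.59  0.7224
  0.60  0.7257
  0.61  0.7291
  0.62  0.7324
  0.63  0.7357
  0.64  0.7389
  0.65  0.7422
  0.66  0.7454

$19.95

T = 0.5;  σ√T = 0.2121
d₁ = [ln(130/145) + (0.056 − 0.056 + ½·0.3²)·0.5] / (σ√T) = (-0.1092 + 0.0225) / 0.2121 = -0.4087 which rounds to -0.41
d₂ = -0.4087 − 0.2121 = -0.6208 which rounds to -0.62
e^(−qT) = e^(−0.056·0.5) = 0.9724;  e^(−rT) = e^(−0.056·0.5) = 0.9724
P = 145·0.9724·N(0.62) − 130·0.9724·N(0.41) = 145·0.9724·0.7324 − 130·0.9724·0.6591 = 103.2669 − 83.3181 = 19.9488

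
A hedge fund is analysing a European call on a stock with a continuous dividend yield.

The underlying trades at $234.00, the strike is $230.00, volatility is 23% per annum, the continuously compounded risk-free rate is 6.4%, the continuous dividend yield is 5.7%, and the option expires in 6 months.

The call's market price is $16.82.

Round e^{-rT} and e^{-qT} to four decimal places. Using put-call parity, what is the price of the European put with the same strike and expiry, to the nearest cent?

$12.15

exp(−qT) = exp(−0.057·0.5) = 0.9719;  exp(−rT) = exp(−0.064·0.5) = 0.9685
Put-call parity: C − P = S·e^(−qT) − K·e^(−rT) = 234·0.9719 − 230·0.9685 = 227.4246 − 222.7550 = 4.6696
P = C − (C − P) = 16.82 − (4.6696) = 12.1504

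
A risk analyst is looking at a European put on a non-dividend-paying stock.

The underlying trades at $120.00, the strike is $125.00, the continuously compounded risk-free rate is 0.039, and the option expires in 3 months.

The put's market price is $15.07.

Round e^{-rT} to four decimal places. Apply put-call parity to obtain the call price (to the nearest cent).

$11.28

exp(−rT) = exp(−0.039·0.25) = 0.9903
Put-call parity: C − P = S − K·e^(−rT) = 120 − 125·0.9903 = 120 − 123.7875 = -3.7875
C = P + (C − P) = 15.07 + (-3.7875) = 11.2825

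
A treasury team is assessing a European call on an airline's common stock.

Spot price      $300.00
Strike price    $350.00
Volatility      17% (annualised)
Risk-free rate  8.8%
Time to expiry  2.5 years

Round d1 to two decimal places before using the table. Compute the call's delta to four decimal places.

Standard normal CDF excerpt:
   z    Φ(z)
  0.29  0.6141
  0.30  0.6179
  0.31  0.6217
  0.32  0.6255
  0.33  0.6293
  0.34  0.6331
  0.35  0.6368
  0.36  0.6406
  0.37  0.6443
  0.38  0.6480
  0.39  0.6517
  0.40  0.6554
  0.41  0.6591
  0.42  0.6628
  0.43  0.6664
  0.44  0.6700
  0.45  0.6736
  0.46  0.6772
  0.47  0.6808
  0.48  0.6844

0.6480

σ√T = 0.17 × 1.5811 = 0.2688
d₁ = [ln(300/350) + (0.088 + ½·0.17²)·2.5] / (σ√T) = (-0.1542 + 0.2561) / 0.2688 = 0.3794 which rounds to 0.38
N(d₁) = N(0.38) = 0.6480
Δ_call = N(d₁) = 0.6480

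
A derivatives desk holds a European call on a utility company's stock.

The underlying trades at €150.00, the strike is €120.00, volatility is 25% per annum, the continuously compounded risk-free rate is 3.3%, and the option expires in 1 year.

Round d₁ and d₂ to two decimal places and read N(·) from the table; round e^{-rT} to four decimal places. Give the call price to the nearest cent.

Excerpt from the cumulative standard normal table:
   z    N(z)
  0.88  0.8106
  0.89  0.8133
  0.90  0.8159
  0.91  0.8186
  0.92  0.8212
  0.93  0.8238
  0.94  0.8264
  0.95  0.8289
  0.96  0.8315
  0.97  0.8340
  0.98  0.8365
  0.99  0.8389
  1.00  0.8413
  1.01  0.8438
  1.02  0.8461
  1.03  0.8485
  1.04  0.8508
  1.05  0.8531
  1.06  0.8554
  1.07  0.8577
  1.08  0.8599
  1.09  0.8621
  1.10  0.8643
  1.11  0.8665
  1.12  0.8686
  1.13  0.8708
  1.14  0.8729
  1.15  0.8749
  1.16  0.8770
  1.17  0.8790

σ√T = 0.25·√1 = 0.2500
d₁ = [ln(150/120) + (0.033 + ½·0.25²)·1] / (σ√T) = (0.2231 + 0.0643) / 0.2500 = 1.1496 ⇒ 1.15
d₂ = 1.1496 − 0.2500 = 0.8996 ⇒ 0.90
e^(−rT) = e^(−0.033·1) = 0.9675
N(d₁) = N(1.15) = 0.8749;  N(d₂) = N(0.90) = 0.8159
C = 150·0.8749 − 120·0.9675·0.8159 = 131.2350 − 94.7260 = 36.5090

€36.51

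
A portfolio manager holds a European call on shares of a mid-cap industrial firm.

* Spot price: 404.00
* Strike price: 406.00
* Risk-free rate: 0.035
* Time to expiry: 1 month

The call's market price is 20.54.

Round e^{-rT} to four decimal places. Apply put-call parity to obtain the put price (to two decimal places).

exp(−rT) = exp(−0.035·0.08333) = 0.9971
Put-call parity: C − P = S − K·e^(−rT) = 404 − 406·0.9971 = 404 − 404.8226 = -0.8226
P = C − (C − P) = 20.54 − (-0.8226) = 21.3626

21.36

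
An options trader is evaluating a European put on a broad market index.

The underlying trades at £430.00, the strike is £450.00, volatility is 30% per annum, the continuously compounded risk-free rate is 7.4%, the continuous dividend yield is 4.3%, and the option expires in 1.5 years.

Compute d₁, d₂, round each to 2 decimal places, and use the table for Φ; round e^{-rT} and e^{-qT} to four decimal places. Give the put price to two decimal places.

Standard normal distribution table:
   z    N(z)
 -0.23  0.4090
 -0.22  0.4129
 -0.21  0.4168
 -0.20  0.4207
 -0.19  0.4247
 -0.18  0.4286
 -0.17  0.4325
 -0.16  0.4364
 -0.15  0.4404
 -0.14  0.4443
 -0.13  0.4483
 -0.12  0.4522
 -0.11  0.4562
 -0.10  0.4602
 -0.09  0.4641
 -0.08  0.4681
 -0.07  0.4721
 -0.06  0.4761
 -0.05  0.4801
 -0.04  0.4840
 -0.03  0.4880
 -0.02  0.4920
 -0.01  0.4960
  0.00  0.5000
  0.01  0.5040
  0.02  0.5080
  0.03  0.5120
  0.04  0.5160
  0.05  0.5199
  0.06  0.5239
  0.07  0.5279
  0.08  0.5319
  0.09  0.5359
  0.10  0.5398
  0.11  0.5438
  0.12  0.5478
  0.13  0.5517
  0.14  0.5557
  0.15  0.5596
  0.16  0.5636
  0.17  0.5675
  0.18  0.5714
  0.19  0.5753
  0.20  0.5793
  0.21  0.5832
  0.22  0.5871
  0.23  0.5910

T = 1.5;  σ√T = 0.3674
d₁ = [ln(430/450) + (0.074 − 0.043 + 0.3²/2)·1.5] / 0.3674 = [-0.0455 + 0.1140] / 0.3674 = 0.1865 ≈ 0.19
d₂ = d₁ − σ√T = 0.1865 − 0.3674 = -0.1809 ≈ -0.18
exp(−qT) = exp(−0.043·1.5) = 0.9375;  exp(−rT) = exp(−0.074·1.5) = 0.8949
N(−d₂) = N(0.18) = 0.5714;  N(−d₁) = N(-0.19) = 0.4247
P = 450·0.8949·0.5714 − 430·0.9375·0.4247 = 230.1056 − 171.2072 = 58.8984

£58.90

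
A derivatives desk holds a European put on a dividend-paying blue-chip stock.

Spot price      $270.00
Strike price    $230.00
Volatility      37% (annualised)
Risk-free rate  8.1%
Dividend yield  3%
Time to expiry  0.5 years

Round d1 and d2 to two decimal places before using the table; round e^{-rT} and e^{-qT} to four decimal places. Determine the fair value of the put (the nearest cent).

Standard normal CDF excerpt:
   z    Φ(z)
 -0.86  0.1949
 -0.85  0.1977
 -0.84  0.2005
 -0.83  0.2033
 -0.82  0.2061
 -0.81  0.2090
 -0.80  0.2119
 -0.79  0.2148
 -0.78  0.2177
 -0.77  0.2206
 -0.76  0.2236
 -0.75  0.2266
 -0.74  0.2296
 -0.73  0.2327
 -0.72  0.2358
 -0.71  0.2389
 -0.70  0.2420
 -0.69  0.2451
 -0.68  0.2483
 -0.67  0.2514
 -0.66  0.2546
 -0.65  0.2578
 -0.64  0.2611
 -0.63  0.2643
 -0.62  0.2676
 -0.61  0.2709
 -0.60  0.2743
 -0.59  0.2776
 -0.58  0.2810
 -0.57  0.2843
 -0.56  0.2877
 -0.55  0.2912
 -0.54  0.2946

$8.74

T = 0.5;  σ√T = 0.2616
d₁ = [ln(270/230) + (0.081 − 0.03 + 0.37²/2)·0.5] / 0.2616 = [0.1603 + 0.0597] / 0.2616 = 0.8411 ⇒ 0.84
d₂ = d₁ − σ√T = 0.8411 − 0.2616 = 0.5795 ⇒ 0.58
e^(−qT) = e^(−0.03·0.5) = 0.9851;  e^(−rT) = e^(−0.081·0.5) = 0.9603
P = 230·0.9603·N(-0.58) − 270·0.9851·N(-0.84) = 230·0.9603·0.2810 − 270·0.9851·0.2005 = 62.0642 − 53.3284 = 8.7358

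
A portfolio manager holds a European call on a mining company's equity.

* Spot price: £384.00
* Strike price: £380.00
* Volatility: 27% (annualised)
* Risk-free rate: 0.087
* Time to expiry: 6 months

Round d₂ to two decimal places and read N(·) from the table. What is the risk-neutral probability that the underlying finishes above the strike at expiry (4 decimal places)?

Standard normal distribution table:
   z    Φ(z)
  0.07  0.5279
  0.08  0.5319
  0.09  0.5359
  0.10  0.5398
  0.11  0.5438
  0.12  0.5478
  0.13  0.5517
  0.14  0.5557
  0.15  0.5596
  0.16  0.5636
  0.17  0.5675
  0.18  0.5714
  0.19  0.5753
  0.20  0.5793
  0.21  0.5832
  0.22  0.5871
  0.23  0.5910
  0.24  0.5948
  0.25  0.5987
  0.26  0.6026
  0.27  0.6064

T = 0.5;  σ√T = 0.1909
d₁ = [ln(384/380) + (0.087 + ½·0.27²)·0.5] / (σ√T) = (0.0105 + 0.0617) / 0.1909 = 0.3782 → 0.38
d₂ = 0.3782 − 0.1909 = 0.1872 → 0.19
Risk-neutral Pr[S_T > K] = N(d₂) = N(0.19) = 0.5753

0.5753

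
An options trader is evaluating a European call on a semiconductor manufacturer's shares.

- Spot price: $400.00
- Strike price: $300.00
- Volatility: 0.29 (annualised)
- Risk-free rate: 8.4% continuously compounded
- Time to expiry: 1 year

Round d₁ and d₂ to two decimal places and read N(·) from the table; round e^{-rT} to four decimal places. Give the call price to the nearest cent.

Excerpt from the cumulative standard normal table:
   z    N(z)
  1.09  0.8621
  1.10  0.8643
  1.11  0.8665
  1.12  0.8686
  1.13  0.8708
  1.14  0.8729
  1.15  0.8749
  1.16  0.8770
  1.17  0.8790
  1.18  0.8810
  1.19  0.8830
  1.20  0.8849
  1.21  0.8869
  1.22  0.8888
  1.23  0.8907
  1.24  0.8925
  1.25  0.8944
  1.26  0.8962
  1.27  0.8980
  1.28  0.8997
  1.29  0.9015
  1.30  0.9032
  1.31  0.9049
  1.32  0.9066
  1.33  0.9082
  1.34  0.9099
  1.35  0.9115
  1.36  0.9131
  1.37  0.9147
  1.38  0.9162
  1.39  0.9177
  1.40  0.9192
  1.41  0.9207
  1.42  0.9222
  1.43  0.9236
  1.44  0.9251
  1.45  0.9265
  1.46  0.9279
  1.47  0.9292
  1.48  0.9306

$128.68

σ√T = 0.29 × 1.0000 = 0.2900
d₁ = [ln(400/300) + (0.084 + 0.29²/2)·1] / 0.2900 = [0.2877 + 0.1260] / 0.2900 = 1.4267 ⇒ 1.43
d₂ = d₁ − σ√T = 1.4267 − 0.2900 = 1.1367 ⇒ 1.14
e^(−rT) = e^(−0.084·1) = 0.9194
N(d₁) = N(1.43) = 0.9236;  N(d₂) = N(1.14) = 0.8729
C = 400·0.9236 − 300·0.9194·0.8729 = 369.4400 − 240.7633 = 128.6767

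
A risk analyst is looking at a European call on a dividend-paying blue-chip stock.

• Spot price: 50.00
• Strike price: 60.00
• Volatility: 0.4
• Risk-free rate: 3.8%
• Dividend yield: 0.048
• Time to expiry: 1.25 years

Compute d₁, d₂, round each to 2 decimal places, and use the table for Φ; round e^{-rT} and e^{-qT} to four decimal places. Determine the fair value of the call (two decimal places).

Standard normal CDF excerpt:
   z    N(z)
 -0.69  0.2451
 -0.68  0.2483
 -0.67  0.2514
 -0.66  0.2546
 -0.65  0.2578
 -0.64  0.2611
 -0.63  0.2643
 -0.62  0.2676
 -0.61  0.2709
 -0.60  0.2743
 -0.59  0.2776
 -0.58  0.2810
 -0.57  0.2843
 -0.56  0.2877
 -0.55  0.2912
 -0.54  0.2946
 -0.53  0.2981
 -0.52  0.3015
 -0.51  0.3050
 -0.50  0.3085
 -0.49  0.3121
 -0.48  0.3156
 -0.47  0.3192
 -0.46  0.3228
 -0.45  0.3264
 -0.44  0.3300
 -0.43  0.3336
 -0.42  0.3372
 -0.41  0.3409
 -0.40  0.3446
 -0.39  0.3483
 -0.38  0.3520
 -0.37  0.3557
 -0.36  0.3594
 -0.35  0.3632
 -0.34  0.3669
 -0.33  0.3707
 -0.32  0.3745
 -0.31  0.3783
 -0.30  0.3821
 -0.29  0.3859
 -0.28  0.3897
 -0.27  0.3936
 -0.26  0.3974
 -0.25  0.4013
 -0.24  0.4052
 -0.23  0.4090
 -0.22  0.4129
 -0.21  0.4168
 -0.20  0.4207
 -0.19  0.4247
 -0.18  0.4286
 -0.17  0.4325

5.06

σ√T = 0.4 × 1.1180 = 0.4472
d₁ = [ln(50/60) + (0.038 − 0.048 + 0.4²/2)·1.25] / 0.4472 = [-0.1823 + 0.0875] / 0.4472 = -0.2120 ⇒ -0.21
d₂ = d₁ − σ√T = -0.2120 − 0.4472 = -0.6592 ⇒ -0.66
exp(−qT) = exp(−0.048·1.25) = 0.9418;  exp(−rT) = exp(−0.038·1.25) = 0.9536
N(d₁) = N(-0.21) = 0.4168;  N(d₂) = N(-0.66) = 0.2546
C = 50·0.9418·0.4168 − 60·0.9536·0.2546 = 19.6271 − 14.5672 = 5.0599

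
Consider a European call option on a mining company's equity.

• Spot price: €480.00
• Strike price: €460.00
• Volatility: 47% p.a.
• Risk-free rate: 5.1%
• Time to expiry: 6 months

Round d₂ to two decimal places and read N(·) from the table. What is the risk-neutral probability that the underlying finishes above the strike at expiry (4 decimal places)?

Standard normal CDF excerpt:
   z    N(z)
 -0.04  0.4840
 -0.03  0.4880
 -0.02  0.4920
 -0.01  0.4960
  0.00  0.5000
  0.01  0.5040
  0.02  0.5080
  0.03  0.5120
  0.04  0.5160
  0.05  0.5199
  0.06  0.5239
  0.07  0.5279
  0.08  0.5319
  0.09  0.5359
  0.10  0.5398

0.5160

T = 0.5;  σ√T = 0.3323
d₁ = [ln(480/460) + (0.051 + 0.47²/2)·0.5] / 0.3323 = [0.0426 + 0.0807] / 0.3323 = 0.3710 which rounds to 0.37
d₂ = d₁ − σ√T = 0.3710 − 0.3323 = 0.0386 which rounds to 0.04
Risk-neutral Pr[S_T > K] = N(d₂) = N(0.04) = 0.5160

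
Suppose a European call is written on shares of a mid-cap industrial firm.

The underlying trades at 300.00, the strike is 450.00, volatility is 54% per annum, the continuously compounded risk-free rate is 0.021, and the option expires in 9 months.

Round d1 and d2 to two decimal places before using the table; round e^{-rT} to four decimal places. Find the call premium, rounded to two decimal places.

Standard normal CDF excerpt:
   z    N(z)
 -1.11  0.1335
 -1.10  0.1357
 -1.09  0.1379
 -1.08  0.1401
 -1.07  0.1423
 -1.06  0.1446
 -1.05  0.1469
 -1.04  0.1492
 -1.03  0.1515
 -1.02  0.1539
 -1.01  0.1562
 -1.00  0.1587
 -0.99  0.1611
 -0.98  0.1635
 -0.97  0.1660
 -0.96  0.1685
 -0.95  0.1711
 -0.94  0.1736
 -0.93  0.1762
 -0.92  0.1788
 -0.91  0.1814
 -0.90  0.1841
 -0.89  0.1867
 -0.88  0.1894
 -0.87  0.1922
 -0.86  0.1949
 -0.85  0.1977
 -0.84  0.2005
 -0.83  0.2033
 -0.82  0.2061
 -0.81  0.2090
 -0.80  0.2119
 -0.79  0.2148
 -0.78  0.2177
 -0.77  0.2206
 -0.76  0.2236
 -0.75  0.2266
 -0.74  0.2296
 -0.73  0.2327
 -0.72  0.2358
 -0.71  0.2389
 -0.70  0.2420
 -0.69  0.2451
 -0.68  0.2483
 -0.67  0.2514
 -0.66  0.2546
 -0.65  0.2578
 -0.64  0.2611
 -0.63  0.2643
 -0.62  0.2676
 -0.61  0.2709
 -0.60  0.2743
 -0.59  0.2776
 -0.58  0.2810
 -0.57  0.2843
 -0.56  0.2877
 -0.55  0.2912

T = 0.75;  σ√T = 0.4677
ln(S/K) + (r + σ²/2)T = ln(300/450) + (0.021 + 0.54²/2)·0.75 = -0.4055 + 0.1251 = -0.2804
d₁ = -0.2804 / 0.4677 = -0.5995 which rounds to -0.60
d₂ = d₁ − σ√T = -0.5995 − 0.4677 = -1.0672 which rounds to -1.07
exp(−rT) = exp(−0.021·0.75) = 0.9844
N(d₁) = N(-0.60) = 0.2743;  N(d₂) = N(-1.07) = 0.1423
C = 300·0.2743 − 450·0.9844·0.1423 = 82.2900 − 63.0361 = 19.2539

19.25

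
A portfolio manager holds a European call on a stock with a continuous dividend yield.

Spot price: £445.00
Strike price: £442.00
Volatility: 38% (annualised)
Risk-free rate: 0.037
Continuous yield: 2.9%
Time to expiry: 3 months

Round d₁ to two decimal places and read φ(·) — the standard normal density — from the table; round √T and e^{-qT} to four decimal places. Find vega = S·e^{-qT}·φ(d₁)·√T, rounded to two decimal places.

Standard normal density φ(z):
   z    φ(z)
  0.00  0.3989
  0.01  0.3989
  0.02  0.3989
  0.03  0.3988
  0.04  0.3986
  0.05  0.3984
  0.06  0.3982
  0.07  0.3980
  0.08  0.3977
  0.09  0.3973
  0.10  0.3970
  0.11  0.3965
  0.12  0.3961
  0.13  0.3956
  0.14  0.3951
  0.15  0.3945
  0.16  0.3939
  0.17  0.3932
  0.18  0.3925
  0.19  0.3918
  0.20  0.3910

σ√T = 0.38 × 0.5000 = 0.1900
d₁ = [ln(445/442) + (0.037 − 0.029 + 0.38²/2)·0.25] / 0.1900 = [0.0068 + 0.0200] / 0.1900 = 0.1411 ≈ 0.14
√T = √0.25 = 0.5000
φ(d₁) = φ(0.14) = 0.3951
e^(−qT) = e^(−0.029·0.25) = 0.9928
vega = S·e^(−qT)·φ(d₁)·√T = 445·0.9928·0.3951·0.5000 = 87.2768

87.28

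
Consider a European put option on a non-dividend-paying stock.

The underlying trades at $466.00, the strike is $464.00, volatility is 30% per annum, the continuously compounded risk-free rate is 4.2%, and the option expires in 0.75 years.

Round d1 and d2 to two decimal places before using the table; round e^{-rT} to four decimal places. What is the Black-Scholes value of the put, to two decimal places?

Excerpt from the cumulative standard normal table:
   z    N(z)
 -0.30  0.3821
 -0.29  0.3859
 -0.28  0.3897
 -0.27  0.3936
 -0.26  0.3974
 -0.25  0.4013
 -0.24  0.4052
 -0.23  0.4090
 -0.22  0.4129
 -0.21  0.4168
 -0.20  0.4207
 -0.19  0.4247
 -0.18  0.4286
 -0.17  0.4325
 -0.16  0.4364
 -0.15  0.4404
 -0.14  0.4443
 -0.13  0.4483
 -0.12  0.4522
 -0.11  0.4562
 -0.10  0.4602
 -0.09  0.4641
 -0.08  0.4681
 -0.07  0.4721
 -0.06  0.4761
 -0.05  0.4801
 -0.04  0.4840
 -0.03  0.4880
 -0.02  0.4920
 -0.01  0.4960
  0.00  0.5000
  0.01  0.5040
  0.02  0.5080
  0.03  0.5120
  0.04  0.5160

$39.59

σ√T = 0.3·√0.75 = 0.2598
d₁ = [ln(466/464) + (0.042 + 0.3²/2)·0.75] / 0.2598 = [0.0043 + 0.0653] / 0.2598 = 0.2677 ≈ 0.27
d₂ = d₁ − σ√T = 0.2677 − 0.2598 = 0.0079 ≈ 0.01
e^(−rT) = e^(−0.042·0.75) = 0.9690
N(−d₂) = N(-0.01) = 0.4960;  N(−d₁) = N(-0.27) = 0.3936
P = 464·0.9690·0.4960 − 466·0.3936 = 223.0095 − 183.4176 = 39.5919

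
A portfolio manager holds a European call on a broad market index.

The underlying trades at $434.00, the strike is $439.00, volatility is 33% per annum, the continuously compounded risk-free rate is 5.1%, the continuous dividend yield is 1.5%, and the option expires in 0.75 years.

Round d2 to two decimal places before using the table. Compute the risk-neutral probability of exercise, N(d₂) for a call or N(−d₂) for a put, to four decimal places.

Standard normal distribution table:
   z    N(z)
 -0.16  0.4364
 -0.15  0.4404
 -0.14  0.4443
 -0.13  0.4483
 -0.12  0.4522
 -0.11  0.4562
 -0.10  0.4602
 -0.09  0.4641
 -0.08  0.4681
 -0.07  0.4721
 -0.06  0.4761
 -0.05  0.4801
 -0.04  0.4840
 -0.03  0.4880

σ√T = 0.33·√0.75 = 0.2858
d₁ = [ln(434/439) + (0.051 − 0.015 + ½·0.33²)·0.75] / (σ√T) = (-0.0115 + 0.0678) / 0.2858 = 0.1973 ⇒ 0.20
d₂ = 0.1973 − 0.2858 = -0.0885 ⇒ -0.09
Risk-neutral Pr[S_T > K] = N(d₂) = N(-0.09) = 0.4641

0.4641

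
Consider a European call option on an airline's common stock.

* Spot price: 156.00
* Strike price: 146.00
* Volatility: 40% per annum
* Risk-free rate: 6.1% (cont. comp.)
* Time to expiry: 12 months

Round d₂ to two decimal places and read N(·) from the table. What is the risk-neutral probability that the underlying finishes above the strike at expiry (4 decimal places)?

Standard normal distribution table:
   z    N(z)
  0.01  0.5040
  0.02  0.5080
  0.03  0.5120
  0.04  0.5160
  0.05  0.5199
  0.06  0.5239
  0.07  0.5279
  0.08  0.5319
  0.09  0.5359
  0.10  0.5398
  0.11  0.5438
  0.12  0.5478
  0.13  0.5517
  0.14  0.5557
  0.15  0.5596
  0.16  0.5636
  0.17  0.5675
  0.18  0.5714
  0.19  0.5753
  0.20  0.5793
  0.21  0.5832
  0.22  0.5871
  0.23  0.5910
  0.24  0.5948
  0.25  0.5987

0.5478

σ√T = 0.4·√1 = 0.4000
d₁ = [ln(156/146) + (0.061 + 0.4²/2)·1] / 0.4000 = [0.0662 + 0.1410] / 0.4000 = 0.5181 ⇒ 0.52
d₂ = d₁ − σ√T = 0.5181 − 0.4000 = 0.1181 ⇒ 0.12
Risk-neutral Pr[S_T > K] = N(d₂) = N(0.12) = 0.5478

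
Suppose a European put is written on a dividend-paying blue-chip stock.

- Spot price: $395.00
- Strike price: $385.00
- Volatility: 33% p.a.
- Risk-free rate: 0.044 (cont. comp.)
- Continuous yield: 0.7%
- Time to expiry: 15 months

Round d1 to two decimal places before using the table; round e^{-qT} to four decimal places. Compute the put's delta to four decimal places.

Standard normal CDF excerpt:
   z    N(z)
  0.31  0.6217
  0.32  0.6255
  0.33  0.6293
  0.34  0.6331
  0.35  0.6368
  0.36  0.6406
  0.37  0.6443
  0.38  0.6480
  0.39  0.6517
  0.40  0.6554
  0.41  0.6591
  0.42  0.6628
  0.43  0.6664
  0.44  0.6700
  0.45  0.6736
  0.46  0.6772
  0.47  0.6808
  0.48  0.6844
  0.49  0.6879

σ√T = 0.33·√1.25 = 0.3690
ln(S/K) + (r − q + σ²/2)T = ln(395/385) + (0.044 − 0.007 + 0.33²/2)·1.25 = 0.0256 + 0.1143 = 0.1400
d₁ = 0.1400 / 0.3690 = 0.3793 which rounds to 0.38
N(d₁) = N(0.38) = 0.6480
Δ_put = e^(−qT)·(N(d₁) − 1) = 0.9913·(0.6480 − 1) = -0.3489

-0.3489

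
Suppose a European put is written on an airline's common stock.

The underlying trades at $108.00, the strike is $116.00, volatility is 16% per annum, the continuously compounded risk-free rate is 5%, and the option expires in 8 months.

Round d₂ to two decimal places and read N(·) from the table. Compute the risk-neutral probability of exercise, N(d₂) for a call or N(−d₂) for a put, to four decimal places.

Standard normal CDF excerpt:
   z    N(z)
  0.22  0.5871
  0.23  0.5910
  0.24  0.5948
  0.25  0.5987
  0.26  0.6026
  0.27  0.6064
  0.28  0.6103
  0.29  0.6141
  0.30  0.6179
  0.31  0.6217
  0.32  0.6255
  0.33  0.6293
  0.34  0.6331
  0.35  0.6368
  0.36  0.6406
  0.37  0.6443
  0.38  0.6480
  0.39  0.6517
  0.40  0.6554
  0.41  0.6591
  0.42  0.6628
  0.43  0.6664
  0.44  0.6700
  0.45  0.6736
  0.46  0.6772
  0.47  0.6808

0.6406

σ√T = 0.16 × 0.8165 = 0.1306
d₁ = [ln(108/116) + (0.05 + 0.16²/2)·0.6667] / 0.1306 = [-0.0715 + 0.0419] / 0.1306 = -0.2265 ≈ -0.23
d₂ = d₁ − σ√T = -0.2265 − 0.1306 = -0.3572 ≈ -0.36
Pr(exercise) under Q = N(−d₂) = N(0.36) = 0.6406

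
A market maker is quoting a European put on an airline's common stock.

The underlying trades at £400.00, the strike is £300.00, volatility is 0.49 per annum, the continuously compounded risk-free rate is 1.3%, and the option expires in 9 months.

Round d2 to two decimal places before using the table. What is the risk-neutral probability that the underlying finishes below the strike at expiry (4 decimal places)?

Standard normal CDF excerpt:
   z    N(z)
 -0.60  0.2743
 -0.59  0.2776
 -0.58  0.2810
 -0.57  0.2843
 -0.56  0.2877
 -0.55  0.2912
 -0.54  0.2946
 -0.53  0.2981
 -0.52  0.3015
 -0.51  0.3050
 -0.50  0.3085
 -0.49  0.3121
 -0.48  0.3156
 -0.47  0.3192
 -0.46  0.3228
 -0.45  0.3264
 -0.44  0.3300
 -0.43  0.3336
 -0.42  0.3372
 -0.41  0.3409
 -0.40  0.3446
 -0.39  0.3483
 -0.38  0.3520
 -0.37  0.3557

σ√T = 0.49 × 0.8660 = 0.4244
d₁ = [ln(400/300) + (0.013 + ½·0.49²)·0.75] / (σ√T) = (0.2877 + 0.0998) / 0.4244 = 0.9131 which rounds to 0.91
d₂ = 0.9131 − 0.4244 = 0.4887 which rounds to 0.49
Risk-neutral Pr[S_T < K] = N(−d₂) = N(-0.49) = 0.3121

0.3121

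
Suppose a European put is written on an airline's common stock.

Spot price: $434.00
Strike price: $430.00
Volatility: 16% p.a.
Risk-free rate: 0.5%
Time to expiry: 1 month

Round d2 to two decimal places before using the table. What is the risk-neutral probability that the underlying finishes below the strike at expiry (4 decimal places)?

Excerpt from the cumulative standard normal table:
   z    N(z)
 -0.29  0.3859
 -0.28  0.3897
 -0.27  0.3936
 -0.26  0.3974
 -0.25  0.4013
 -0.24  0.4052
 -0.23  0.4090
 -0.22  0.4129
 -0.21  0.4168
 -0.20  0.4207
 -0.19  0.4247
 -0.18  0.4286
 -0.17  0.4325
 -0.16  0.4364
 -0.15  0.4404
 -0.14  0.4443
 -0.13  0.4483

T = 0.08333;  σ√T = 0.0462
d₁ = [ln(434/430) + (0.005 + ½·0.16²)·0.08333] / (σ√T) = (0.0093 + 0.0015) / 0.0462 = 0.2326 which rounds to 0.23
d₂ = 0.2326 − 0.0462 = 0.1864 which rounds to 0.19
Pr(exercise) under Q = N(−d₂) = N(-0.19) = 0.4247

0.4247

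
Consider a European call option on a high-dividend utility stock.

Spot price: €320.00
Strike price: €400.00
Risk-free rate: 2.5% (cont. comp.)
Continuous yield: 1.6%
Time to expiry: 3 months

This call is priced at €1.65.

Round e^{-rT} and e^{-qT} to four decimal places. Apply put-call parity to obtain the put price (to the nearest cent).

€80.45

e^(−qT) = e^(−0.016·0.25) = 0.9960;  e^(−rT) = e^(−0.025·0.25) = 0.9938
Put-call parity: C − P = S·e^(−qT) − K·e^(−rT) = 320·0.9960 − 400·0.9938 = 318.7200 − 397.5200 = -78.8000
P = C − (C − P) = 1.65 − (-78.8000) = 80.4500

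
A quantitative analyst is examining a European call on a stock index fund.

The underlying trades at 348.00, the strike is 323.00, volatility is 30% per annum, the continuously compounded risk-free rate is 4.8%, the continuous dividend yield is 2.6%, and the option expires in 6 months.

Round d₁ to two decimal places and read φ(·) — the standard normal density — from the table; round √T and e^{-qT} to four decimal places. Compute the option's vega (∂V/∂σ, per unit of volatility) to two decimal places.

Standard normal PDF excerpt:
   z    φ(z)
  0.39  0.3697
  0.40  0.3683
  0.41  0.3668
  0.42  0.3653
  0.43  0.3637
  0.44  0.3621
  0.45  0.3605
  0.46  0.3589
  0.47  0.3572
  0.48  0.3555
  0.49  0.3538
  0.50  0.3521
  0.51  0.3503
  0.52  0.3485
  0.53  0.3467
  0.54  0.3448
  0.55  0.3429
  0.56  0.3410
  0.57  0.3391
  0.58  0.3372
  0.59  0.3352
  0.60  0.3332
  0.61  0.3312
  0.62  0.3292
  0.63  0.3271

85.09

σ√T = 0.3 × 0.7071 = 0.2121
d₁ = [ln(348/323) + (0.048 − 0.026 + 0.3²/2)·0.5] / 0.2121 = [0.0746 + 0.0335] / 0.2121 = 0.5094 → 0.51
√T = √0.5 = 0.7071
φ(d₁) = φ(0.51) = 0.3503
e^(−qT) = e^(−0.026·0.5) = 0.9871
vega = S·e^(−qT)·φ(d₁)·√T = 348·0.9871·0.3503·0.7071 = 85.0866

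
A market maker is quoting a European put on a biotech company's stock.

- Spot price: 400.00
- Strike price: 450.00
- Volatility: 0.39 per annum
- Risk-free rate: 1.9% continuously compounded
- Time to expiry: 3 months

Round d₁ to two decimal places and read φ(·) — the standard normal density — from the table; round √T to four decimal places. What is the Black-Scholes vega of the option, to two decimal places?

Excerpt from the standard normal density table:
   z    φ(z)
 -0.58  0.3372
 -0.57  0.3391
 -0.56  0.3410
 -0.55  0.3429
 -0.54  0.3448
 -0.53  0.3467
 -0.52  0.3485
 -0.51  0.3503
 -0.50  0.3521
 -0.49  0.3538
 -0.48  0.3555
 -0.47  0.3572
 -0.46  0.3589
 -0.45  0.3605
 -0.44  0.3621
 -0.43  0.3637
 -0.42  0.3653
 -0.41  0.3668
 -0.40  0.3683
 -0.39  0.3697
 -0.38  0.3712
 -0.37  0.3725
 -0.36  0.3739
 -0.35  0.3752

T = 0.25;  σ√T = 0.1950
d₁ = [ln(400/450) + (0.019 + 0.39²/2)·0.25] / 0.1950 = [-0.1178 + 0.0238] / 0.1950 = -0.4822 ≈ -0.48
√T = √0.25 = 0.5000
φ(d₁) = φ(-0.48) = 0.3555
vega = S·φ(d₁)·√T = 400·0.3555·0.5000 = 71.1000

71.10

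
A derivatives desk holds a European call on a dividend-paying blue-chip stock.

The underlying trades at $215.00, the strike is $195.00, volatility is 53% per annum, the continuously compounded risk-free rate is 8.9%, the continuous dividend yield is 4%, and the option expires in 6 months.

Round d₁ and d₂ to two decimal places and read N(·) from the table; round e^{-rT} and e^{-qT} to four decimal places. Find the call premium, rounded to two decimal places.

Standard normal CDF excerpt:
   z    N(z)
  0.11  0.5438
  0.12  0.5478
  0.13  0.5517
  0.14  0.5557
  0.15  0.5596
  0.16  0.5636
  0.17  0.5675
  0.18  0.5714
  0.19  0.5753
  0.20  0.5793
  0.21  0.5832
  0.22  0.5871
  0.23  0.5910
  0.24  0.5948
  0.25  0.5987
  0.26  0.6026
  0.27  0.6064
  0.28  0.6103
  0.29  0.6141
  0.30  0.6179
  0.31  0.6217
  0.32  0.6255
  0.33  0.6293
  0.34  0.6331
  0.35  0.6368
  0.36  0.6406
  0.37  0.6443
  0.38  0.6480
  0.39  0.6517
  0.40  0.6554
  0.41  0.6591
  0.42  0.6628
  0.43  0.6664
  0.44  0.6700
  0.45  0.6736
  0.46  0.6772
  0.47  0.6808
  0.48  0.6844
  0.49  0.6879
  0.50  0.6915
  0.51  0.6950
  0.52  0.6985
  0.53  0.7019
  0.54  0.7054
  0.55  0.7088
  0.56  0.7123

$42.82

σ√T = 0.53·√0.5 = 0.3748
d₁ = [ln(215/195) + (0.089 − 0.04 + ½·0.53²)·0.5] / (σ√T) = (0.0976 + 0.0947) / 0.3748 = 0.5133 ≈ 0.51
d₂ = 0.5133 − 0.3748 = 0.1385 ≈ 0.14
exp(−qT) = exp(−0.04·0.5) = 0.9802;  exp(−rT) = exp(−0.089·0.5) = 0.9565
C = 215·0.9802·N(0.51) − 195·0.9565·N(0.14) = 215·0.9802·0.6950 − 195·0.9565·0.5557 = 146.4664 − 103.6478 = 42.8186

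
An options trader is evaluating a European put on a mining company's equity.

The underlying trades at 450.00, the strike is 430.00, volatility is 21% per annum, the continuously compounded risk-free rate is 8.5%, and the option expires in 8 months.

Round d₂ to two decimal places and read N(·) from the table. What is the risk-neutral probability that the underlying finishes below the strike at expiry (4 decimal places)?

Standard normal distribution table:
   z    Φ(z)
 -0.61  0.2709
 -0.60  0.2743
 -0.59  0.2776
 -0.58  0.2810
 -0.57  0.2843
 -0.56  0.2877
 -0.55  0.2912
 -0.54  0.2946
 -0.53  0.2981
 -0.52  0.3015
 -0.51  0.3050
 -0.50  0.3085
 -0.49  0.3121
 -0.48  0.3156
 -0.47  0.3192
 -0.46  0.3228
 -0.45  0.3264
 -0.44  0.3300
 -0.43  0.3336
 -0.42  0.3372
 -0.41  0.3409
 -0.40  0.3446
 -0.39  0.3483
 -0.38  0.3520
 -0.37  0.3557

0.3050

T = 0.6667;  σ√T = 0.1715
ln(S/K) + (r + σ²/2)T = ln(450/430) + (0.085 + 0.21²/2)·0.6667 = 0.0455 + 0.0714 = 0.1168
d₁ = 0.1168 / 0.1715 = 0.6814 ⇒ 0.68
d₂ = d₁ − σ√T = 0.6814 − 0.1715 = 0.5099 ⇒ 0.51
Risk-neutral Pr[S_T < K] = N(−d₂) = N(-0.51) = 0.3050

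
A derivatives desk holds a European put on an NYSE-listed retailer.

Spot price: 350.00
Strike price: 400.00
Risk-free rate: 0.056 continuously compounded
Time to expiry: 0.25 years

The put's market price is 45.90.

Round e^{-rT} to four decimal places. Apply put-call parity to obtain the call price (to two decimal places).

1.46

e^(−rT) = e^(−0.056·0.25) = 0.9861
Put-call parity: C − P = S − K·e^(−rT) = 350 − 400·0.9861 = 350 − 394.4400 = -44.4400
C = P + (C − P) = 45.90 + (-44.4400) = 1.4600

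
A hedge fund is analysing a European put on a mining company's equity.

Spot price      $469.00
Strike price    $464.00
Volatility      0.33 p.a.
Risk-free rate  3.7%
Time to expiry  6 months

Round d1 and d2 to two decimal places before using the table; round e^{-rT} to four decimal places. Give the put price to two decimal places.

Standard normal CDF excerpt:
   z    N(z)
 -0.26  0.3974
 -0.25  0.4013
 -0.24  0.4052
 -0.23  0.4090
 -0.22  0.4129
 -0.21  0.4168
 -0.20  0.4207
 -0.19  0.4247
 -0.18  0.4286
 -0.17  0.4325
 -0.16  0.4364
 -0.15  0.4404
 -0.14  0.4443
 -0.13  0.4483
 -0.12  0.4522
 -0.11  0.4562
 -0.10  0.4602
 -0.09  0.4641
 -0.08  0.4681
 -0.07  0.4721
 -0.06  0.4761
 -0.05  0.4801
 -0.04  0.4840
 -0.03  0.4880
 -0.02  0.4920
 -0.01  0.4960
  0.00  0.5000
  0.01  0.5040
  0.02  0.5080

σ√T = 0.33 × 0.7071 = 0.2333
d₁ = [ln(469/464) + (0.037 + 0.33²/2)·0.5] / 0.2333 = [0.0107 + 0.0457] / 0.2333 = 0.2419 which rounds to 0.24
d₂ = d₁ − σ√T = 0.2419 − 0.2333 = 0.0085 which rounds to 0.01
e^(−rT) = e^(−0.037·0.5) = 0.9817
N(−d₂) = N(-0.01) = 0.4960;  N(−d₁) = N(-0.24) = 0.4052
P = 464·0.9817·0.4960 − 469·0.4052 = 225.9324 − 190.0388 = 35.8936

$35.89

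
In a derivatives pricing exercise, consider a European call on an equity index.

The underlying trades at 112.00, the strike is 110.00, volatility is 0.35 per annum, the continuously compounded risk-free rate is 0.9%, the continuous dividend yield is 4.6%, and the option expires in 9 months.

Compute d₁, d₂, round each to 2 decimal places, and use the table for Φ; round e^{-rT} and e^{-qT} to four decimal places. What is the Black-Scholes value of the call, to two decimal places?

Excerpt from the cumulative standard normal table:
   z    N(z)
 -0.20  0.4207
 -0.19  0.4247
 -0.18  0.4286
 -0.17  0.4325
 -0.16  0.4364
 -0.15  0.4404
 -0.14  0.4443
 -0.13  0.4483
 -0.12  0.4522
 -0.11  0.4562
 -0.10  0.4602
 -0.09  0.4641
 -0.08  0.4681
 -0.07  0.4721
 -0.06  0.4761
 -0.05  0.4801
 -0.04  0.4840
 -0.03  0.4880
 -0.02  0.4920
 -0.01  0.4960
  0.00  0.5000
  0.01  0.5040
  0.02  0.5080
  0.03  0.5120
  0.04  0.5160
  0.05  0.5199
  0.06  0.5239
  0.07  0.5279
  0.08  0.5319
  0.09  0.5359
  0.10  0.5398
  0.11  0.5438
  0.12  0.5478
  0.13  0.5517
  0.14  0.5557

12.44

T = 0.75;  σ√T = 0.3031
d₁ = [ln(112/110) + (0.009 − 0.046 + 0.35²/2)·0.75] / 0.3031 = [0.0180 + 0.0182] / 0.3031 = 0.1194 which rounds to 0.12
d₂ = d₁ − σ√T = 0.1194 − 0.3031 = -0.1837 which rounds to -0.18
e^(−qT) = e^(−0.046·0.75) = 0.9661;  e^(−rT) = e^(−0.009·0.75) = 0.9933
C = 112·0.9661·N(0.12) − 110·0.9933·N(-0.18) = 112·0.9661·0.5478 − 110·0.9933·0.4286 = 59.2737 − 46.8301 = 12.4436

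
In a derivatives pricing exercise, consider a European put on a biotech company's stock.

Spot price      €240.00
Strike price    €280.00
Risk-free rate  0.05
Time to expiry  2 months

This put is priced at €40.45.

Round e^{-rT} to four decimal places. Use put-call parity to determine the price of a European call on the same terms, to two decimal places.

€2.77

exp(−rT) = exp(−0.05·0.1667) = 0.9917
Put-call parity: C − P = S − K·e^(−rT) = 240 − 280·0.9917 = 240 − 277.6760 = -37.6760
C = P + (C − P) = 40.45 + (-37.6760) = 2.7740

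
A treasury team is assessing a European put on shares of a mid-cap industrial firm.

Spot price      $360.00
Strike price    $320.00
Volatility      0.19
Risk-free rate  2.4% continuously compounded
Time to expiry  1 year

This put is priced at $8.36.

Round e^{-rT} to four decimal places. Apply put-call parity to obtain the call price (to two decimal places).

$55.94

exp(−rT) = exp(−0.024·1) = 0.9763
Put-call parity: C − P = S − K·e^(−rT) = 360 − 320·0.9763 = 360 − 312.4160 = 47.5840
C = P + (C − P) = 8.36 + (47.5840) = 55.9440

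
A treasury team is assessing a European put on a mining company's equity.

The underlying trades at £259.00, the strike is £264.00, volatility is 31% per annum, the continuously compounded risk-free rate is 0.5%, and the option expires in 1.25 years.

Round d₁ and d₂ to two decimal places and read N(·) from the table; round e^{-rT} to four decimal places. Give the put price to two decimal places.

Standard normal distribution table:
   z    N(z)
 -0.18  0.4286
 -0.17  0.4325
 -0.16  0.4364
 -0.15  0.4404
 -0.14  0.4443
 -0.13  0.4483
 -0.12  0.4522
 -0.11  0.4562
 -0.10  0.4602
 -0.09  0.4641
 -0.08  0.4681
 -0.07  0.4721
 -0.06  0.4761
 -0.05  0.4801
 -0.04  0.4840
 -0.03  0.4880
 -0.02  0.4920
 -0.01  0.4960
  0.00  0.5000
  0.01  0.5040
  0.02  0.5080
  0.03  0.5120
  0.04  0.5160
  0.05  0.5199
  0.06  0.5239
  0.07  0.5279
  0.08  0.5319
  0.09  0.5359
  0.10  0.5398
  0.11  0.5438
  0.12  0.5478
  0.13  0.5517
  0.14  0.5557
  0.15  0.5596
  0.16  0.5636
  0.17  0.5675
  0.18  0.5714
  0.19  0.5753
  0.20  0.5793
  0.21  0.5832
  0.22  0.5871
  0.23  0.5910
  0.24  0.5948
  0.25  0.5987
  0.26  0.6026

£37.94

T = 1.25;  σ√T = 0.3466
d₁ = [ln(259/264) + (0.005 + 0.31²/2)·1.25] / 0.3466 = [-0.0191 + 0.0663] / 0.3466 = 0.1362 ⇒ 0.14
d₂ = d₁ − σ√T = 0.1362 − 0.3466 = -0.2104 ⇒ -0.21
exp(−rT) = exp(−0.005·1.25) = 0.9938
N(−d₂) = N(0.21) = 0.5832;  N(−d₁) = N(-0.14) = 0.4443
P = 264·0.9938·0.5832 − 259·0.4443 = 153.0102 − 115.0737 = 37.9365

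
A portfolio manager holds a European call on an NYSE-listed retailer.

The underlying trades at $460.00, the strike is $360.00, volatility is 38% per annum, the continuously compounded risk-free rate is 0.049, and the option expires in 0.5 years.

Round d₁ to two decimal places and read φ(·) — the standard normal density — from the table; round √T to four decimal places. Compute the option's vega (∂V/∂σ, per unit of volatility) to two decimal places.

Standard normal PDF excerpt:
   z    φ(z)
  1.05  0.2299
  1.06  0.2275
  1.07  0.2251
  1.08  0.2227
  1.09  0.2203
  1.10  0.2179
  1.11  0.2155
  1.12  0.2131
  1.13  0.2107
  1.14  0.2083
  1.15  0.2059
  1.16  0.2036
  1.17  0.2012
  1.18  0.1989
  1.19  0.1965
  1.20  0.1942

67.75

T = 0.5;  σ√T = 0.2687
ln(S/K) + (r + σ²/2)T = ln(460/360) + (0.049 + 0.38²/2)·0.5 = 0.2451 + 0.0606 = 0.3057
d₁ = 0.3057 / 0.2687 = 1.1378 → 1.14
√T = √0.5 = 0.7071
φ(d₁) = φ(1.14) = 0.2083
vega = S·φ(d₁)·√T = 460·0.2083·0.7071 = 67.7529
(Call and put vega coincide under Black-Scholes.)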